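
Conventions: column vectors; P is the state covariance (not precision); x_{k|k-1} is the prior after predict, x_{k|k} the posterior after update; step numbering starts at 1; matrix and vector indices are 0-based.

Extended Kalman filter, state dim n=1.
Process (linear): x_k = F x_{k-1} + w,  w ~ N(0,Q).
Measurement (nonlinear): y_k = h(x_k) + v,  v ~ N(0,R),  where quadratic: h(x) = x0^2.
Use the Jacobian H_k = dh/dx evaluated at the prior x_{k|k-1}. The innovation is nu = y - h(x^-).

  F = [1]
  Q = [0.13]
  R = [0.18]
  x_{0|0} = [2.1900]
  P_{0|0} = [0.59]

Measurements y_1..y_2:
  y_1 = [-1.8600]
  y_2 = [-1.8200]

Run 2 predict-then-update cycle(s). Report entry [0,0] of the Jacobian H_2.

step 1: x^-=[2.1900]  P^-=[0.7200]  H_jac=[4.3800]  S=[13.9928]  K=[0.2254]  nu=[-6.6561]  x^+=[0.6899]  P^+=[0.0093]
step 2: x^-=[0.6899]  P^-=[0.1393]  H_jac=[1.3798]  S=[0.4451]  K=[0.4317]  nu=[-2.2959]  x^+=[-0.3012]  P^+=[0.0563]

H_jac[0,0] = 1.3798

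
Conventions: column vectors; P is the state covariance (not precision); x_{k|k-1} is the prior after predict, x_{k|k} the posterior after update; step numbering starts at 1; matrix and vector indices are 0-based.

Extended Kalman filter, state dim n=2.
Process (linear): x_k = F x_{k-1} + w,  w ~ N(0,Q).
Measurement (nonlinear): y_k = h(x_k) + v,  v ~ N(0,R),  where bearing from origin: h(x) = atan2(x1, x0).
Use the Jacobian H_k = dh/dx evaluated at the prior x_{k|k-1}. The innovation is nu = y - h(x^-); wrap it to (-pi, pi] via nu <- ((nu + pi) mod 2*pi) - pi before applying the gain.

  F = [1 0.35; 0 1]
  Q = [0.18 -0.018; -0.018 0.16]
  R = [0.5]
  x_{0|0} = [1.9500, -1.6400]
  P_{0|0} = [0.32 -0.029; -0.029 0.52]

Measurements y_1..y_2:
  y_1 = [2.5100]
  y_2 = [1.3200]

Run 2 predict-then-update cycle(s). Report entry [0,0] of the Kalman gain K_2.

step 1: x^-=[1.3760, -1.6400]  P^-=[0.5434 0.1350; 0.1350 0.6800]  H_jac=[0.3578 0.3002]  S=[0.6599]  K=[0.3561; 0.3826]  nu=[-2.9005]  x^+=[0.3431, -2.7497]  P^+=[0.4597 0.0451; 0.0451 0.5834]
step 2: x^-=[-0.6193, -2.7497]  P^-=[0.7428 0.2313; 0.2313 0.7434]  H_jac=[0.3461 -0.0779]  S=[0.5810]  K=[0.4114; 0.0380]  nu=[3.1123]  x^+=[0.6613, -2.6313]  P^+=[0.6444 0.2222; 0.2222 0.7426]

K[0,0] = 0.4114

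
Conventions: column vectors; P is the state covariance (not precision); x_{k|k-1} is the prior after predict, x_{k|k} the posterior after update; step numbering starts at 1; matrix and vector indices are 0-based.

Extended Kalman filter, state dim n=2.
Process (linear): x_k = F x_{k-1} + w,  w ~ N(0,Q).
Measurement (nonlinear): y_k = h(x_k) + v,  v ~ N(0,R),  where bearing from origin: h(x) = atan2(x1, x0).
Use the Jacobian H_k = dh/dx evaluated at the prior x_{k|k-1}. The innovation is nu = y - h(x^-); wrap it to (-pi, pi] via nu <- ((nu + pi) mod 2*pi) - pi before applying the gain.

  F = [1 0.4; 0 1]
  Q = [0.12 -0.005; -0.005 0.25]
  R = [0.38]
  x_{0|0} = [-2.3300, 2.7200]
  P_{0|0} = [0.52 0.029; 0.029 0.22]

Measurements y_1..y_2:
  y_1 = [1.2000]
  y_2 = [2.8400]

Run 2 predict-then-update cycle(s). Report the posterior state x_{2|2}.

x_post = [-0.4924, 2.7288]

step 1: x^-=[-1.2420, 2.7200]  P^-=[0.6984 0.1120; 0.1120 0.4700]  H_jac=[-0.3042 -0.1389]  S=[0.4632]  K=[-0.4923; -0.2145]  nu=[-0.7991]  x^+=[-0.8486, 2.8914]  P^+=[0.5861 0.0631; 0.0631 0.4487]
step 2: x^-=[0.3080, 2.8914]  P^-=[0.8284 0.2376; 0.2376 0.6987]  H_jac=[-0.3420 0.0364]  S=[0.4719]  K=[-0.5820; -0.1182]  nu=[1.3753]  x^+=[-0.4924, 2.7288]  P^+=[0.6686 0.2051; 0.2051 0.6921]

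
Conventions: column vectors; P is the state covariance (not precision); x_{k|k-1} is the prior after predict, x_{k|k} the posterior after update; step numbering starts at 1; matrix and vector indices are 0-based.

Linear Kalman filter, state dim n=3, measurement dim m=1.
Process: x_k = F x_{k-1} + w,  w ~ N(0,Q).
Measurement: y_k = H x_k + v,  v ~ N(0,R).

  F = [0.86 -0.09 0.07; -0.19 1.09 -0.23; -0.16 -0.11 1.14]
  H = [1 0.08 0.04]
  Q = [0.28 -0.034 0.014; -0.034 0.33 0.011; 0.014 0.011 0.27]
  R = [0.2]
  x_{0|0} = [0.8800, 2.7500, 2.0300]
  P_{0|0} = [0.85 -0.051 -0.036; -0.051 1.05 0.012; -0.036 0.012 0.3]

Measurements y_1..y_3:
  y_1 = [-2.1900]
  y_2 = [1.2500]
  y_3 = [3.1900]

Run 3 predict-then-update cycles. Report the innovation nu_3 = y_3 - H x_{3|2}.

innov = [2.8664]

step 1: x^-=[0.6514, 2.3634, 1.8709]  P^-=[0.9220 -0.3206 -0.1007; -0.3206 1.6360 -0.1382; -0.1007 -0.1382 0.7027]  S=[1.0734]  K=[0.8313; -0.1819; -0.0780]  nu=[-3.1053]  x^+=[-1.9302, 2.9284, 2.1130]  P^+=[0.1802 -0.1583 -0.0312; -0.1583 1.6005 -0.1534; -0.0312 -0.1534 0.6961]
step 2: x^-=[-1.7756, 3.0727, 2.3956]  P^-=[0.4523 -0.3910 0.0600; -0.3910 2.4146 -0.5226; 0.0600 -0.5226 1.2430]  S=[0.6087]  K=[0.6957; -0.3594; 0.1116]  nu=[2.6840]  x^+=[0.0916, 2.1079, 2.6951]  P^+=[0.1577 -0.2388 0.0128; -0.2388 2.3360 -0.4982; 0.0128 -0.4982 1.2354]
step 3: x^-=[0.0777, 1.6603, 2.8259]  P^-=[0.4664 -0.5878 0.2005; -0.5878 3.5263 -1.1855; 0.2005 -1.1855 2.0197]  S=[0.6066]  K=[0.7046; -0.5821; 0.3073]  nu=[2.8664]  x^+=[2.0974, -0.0083, 3.7068]  P^+=[0.1653 -0.3390 0.0691; -0.3390 3.3207 -1.0769; 0.0691 -1.0769 1.9624]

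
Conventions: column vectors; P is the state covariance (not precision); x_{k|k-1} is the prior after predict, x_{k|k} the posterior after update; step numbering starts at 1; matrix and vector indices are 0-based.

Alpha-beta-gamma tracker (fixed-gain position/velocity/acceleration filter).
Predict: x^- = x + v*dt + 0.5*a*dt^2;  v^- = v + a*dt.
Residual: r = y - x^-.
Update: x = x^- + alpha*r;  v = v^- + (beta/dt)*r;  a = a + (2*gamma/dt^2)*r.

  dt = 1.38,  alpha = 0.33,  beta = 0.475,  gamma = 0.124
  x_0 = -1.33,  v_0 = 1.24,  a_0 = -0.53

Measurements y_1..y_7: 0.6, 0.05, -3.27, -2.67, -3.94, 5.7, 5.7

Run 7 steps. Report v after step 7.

v_post = 7.1168

step 1: x_pred=-0.1235  r=0.7235  x^+=0.1153  v^+=0.7576  a^+=-0.4358
step 2: x_pred=0.7458  r=-0.6958  x^+=0.5162  v^+=-0.0833  a^+=-0.5264
step 3: x_pred=-0.0999  r=-3.1701  x^+=-1.1461  v^+=-1.9009  a^+=-0.9392
step 4: x_pred=-4.6636  r=1.9936  x^+=-4.0057  v^+=-2.5108  a^+=-0.6796
step 5: x_pred=-8.1177  r=4.1777  x^+=-6.7391  v^+=-2.0107  a^+=-0.1356
step 6: x_pred=-9.6429  r=15.3429  x^+=-4.5797  v^+=3.0833  a^+=1.8625
step 7: x_pred=1.4487  r=4.2513  x^+=2.8516  v^+=7.1168  a^+=2.4161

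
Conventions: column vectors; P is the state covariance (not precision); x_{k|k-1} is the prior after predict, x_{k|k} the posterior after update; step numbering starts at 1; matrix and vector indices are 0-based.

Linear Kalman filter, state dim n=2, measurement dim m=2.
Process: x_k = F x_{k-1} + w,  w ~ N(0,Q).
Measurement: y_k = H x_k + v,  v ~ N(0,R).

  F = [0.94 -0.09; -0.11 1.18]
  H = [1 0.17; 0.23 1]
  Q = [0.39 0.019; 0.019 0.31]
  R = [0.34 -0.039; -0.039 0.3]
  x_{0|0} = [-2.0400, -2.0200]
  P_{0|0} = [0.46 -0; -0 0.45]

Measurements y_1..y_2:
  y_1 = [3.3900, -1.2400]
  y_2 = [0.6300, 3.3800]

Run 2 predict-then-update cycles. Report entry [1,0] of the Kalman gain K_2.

step 1: x^-=[-1.7358, -2.1592]  P^-=[0.8001 -0.0764; -0.0764 0.9421]  S=[1.1414 0.2258; 0.2258 1.2493]  K=[0.6975 -0.0399; -0.0757 0.7537]  nu=[5.4929, 1.3184]  x^+=[2.0430, -1.5813]  P^+=[0.2554 -0.0979; -0.0979 0.2516]
step 2: x^-=[2.0627, -2.0907]  P^-=[0.6342 -0.1437; -0.1437 0.6888]  S=[0.9453 0.0747; 0.0747 0.9563]  K=[0.6489 -0.0484; -0.0828 0.6922]  nu=[-1.0773, 4.9963]  x^+=[1.1219, 1.4570]  P^+=[0.2386 -0.0947; -0.0947 0.2327]

K[1,0] = -0.0828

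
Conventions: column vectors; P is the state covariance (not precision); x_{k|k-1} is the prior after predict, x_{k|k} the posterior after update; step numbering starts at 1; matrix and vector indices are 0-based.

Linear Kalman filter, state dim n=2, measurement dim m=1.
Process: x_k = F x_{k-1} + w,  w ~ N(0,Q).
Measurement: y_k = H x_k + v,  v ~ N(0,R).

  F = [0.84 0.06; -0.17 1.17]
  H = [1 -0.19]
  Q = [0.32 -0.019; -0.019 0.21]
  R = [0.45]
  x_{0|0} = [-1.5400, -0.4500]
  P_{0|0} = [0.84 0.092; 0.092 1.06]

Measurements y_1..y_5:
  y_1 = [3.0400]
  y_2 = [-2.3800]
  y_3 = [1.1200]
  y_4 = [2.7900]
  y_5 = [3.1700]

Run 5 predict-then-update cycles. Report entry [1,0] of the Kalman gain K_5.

step 1: x^-=[-1.3206, -0.2647]  P^-=[0.9258 0.0249; 0.0249 1.6487]  S=[1.4258]  K=[0.6460; -0.2022]  nu=[4.3103]  x^+=[1.4638, -1.1363]  P^+=[0.3308 0.2112; 0.2112 1.5904]
step 2: x^-=[1.1614, -1.5783]  P^-=[0.5804 0.2508; 0.2508 2.3127]  S=[1.0186]  K=[0.5230; -0.1852]  nu=[-3.8413]  x^+=[-0.8478, -0.8671]  P^+=[0.3018 0.3495; 0.3495 2.2777]
step 3: x^-=[-0.7642, -0.8703]  P^-=[0.5764 0.4377; 0.4377 3.1977]  S=[0.9755]  K=[0.5056; -0.1742]  nu=[1.7188]  x^+=[0.1049, -1.1697]  P^+=[0.3270 0.5236; 0.5236 3.1681]
step 4: x^-=[0.0179, -1.3863]  P^-=[0.6149 0.6659; 0.6659 4.3480]  S=[0.9688]  K=[0.5041; -0.1653]  nu=[2.5087]  x^+=[1.2825, -1.8011]  P^+=[0.3687 0.7467; 0.7467 4.3215]
step 5: x^-=[0.9693, -2.3254]  P^-=[0.6710 0.9579; 0.9579 5.8394]  S=[0.9678]  K=[0.5053; -0.1566]  nu=[1.7589]  x^+=[1.8580, -2.6008]  P^+=[0.4239 1.0345; 1.0345 5.8157]

K[1,0] = -0.1566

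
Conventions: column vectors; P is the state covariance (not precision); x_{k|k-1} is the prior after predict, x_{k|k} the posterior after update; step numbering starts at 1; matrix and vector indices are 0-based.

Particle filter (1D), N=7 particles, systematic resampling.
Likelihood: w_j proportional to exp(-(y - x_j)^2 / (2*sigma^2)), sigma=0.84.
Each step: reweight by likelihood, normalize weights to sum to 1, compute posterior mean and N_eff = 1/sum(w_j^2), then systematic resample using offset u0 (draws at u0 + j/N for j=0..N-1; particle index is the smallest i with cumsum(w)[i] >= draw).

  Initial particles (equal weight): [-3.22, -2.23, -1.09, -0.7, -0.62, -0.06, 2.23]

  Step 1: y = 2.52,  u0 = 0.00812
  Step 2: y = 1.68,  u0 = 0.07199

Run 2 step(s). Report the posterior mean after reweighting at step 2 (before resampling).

step 1: w=[0.0000, 0.0000, 0.0001, 0.0007, 0.0010, 0.0094, 0.9889]  mean=2.2034  Neff=1.0226  idx=[5, 6, 6, 6, 6, 6, 6]
step 2: w=[0.0236, 0.1627, 0.1627, 0.1627, 0.1627, 0.1627, 0.1627]  mean=2.1760  Neff=6.2715  idx=[1, 2, 3, 3, 4, 5, 6]

post_mean = 2.1760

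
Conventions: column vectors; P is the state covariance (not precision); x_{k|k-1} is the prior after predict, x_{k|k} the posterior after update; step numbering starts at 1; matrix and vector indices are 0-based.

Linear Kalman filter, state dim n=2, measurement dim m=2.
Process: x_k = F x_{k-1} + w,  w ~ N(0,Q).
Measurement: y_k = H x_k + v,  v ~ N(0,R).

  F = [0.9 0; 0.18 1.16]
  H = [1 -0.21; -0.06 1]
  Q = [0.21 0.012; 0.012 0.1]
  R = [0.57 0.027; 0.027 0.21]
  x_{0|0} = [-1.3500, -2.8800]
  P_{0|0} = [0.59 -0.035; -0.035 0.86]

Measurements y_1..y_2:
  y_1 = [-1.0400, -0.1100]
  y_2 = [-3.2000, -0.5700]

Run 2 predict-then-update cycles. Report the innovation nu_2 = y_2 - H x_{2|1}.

step 1: x^-=[-1.2150, -3.5838]  P^-=[0.6879 0.0710; 0.0710 1.2617]  S=[1.2837 -0.2073; -0.2073 1.4657]  K=[0.5399 0.0967; -0.0128 0.8561]  nu=[-0.5776, 3.4009]  x^+=[-1.1981, -0.6648]  P^+=[0.3217 0.0542; 0.0542 0.1827]
step 2: x^-=[-1.0783, -0.9868]  P^-=[0.4706 0.1207; 0.1207 0.3789]  S=[1.0066 0.0414; 0.0414 0.5761]  K=[0.4370 0.1291; 0.0144 0.6441]  nu=[-2.3290, 0.3521]  x^+=[-2.0506, -0.7935]  P^+=[0.2641 0.0547; 0.0547 0.1389]

innov = [-2.3290, 0.3521]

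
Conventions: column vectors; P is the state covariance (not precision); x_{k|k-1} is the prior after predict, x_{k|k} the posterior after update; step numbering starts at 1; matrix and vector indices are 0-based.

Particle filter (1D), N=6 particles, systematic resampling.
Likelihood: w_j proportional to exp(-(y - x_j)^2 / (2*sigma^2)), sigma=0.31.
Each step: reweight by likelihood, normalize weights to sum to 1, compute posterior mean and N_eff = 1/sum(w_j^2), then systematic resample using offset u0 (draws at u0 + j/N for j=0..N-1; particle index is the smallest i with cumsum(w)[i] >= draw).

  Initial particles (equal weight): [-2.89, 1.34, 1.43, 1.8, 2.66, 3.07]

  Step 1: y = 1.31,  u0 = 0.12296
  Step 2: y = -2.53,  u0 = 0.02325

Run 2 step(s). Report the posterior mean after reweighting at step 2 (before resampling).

step 1: w=[0.0000, 0.4504, 0.4198, 0.1297, 0.0000, 0.0000]  mean=1.4375  Neff=2.5256  idx=[1, 1, 2, 2, 2, 3]
step 2: w=[0.4815, 0.4815, 0.0123, 0.0123, 0.0123, 0.0000]  mean=1.3433  Neff=2.1542  idx=[0, 0, 0, 1, 1, 1]

post_mean = 1.3433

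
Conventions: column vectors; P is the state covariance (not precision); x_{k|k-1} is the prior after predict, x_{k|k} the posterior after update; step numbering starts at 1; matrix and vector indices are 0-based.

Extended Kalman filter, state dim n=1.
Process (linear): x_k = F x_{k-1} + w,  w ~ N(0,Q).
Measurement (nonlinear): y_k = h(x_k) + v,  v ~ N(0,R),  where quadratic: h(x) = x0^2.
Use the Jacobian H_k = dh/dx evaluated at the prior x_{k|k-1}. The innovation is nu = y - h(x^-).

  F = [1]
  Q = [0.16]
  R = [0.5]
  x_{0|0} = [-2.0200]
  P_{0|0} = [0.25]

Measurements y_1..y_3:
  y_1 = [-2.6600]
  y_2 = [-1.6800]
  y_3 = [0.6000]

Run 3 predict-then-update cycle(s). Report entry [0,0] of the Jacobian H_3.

H_jac[0,0] = 0.0717

step 1: x^-=[-2.0200]  P^-=[0.4100]  H_jac=[-4.0400]  S=[7.1919]  K=[-0.2303]  nu=[-6.7404]  x^+=[-0.4676]  P^+=[0.0285]
step 2: x^-=[-0.4676]  P^-=[0.1885]  H_jac=[-0.9352]  S=[0.6649]  K=[-0.2651]  nu=[-1.8986]  x^+=[0.0358]  P^+=[0.1418]
step 3: x^-=[0.0358]  P^-=[0.3018]  H_jac=[0.0717]  S=[0.5015]  K=[0.0431]  nu=[0.5987]  x^+=[0.0616]  P^+=[0.3008]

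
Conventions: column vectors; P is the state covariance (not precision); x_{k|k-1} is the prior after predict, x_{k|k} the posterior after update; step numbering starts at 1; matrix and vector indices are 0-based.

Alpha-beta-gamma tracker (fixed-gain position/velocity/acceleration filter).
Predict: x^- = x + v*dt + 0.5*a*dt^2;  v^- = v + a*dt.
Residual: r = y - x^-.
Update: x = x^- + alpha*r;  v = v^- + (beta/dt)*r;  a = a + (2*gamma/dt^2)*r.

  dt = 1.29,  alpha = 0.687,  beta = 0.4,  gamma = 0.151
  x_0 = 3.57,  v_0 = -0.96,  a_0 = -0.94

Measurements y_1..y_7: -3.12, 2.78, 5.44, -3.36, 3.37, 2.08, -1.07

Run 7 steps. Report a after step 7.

step 1: x_pred=1.5495  r=-4.6695  x^+=-1.6585  v^+=-3.6205  a^+=-1.7874
step 2: x_pred=-7.8161  r=10.5961  x^+=-0.5366  v^+=-2.6406  a^+=0.1356
step 3: x_pred=-3.8302  r=9.2702  x^+=2.5384  v^+=0.4087  a^+=1.8179
step 4: x_pred=4.5783  r=-7.9383  x^+=-0.8753  v^+=0.2924  a^+=0.3773
step 5: x_pred=-0.1843  r=3.5543  x^+=2.2575  v^+=1.8812  a^+=1.0223
step 6: x_pred=5.5348  r=-3.4548  x^+=3.1614  v^+=2.1287  a^+=0.3953
step 7: x_pred=6.2363  r=-7.3063  x^+=1.2169  v^+=0.3731  a^+=-0.9306

a_post = -0.9306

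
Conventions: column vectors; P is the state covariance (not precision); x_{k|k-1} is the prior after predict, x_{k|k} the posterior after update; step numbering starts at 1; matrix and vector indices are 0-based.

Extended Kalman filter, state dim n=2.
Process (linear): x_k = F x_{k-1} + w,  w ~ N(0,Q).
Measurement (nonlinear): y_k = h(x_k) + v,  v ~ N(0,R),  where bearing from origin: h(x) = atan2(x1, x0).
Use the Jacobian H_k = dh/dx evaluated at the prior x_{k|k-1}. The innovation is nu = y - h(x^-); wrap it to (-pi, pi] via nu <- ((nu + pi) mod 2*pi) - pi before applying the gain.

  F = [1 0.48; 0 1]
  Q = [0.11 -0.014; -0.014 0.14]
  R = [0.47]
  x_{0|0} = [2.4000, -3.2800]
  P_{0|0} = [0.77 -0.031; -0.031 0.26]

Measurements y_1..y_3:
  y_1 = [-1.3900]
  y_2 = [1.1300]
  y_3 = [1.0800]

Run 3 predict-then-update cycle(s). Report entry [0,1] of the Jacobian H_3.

step 1: x^-=[0.8256, -3.2800]  P^-=[0.9101 0.0798; 0.0798 0.4000]  H_jac=[0.2867 0.0722]  S=[0.5502]  K=[0.4847; 0.0941]  nu=[-0.0658]  x^+=[0.7937, -3.2862]  P^+=[0.7809 0.0547; 0.0547 0.3951]
step 2: x^-=[-0.7837, -3.2862]  P^-=[1.0344 0.2304; 0.2304 0.5351]  H_jac=[0.2879 -0.0687]  S=[0.5492]  K=[0.5135; 0.0539]  nu=[2.9349]  x^+=[0.7235, -3.1281]  P^+=[0.8896 0.2152; 0.2152 0.5335]
step 3: x^-=[-0.7779, -3.1281]  P^-=[1.3291 0.4573; 0.4573 0.6735]  H_jac=[0.3011 -0.0749]  S=[0.5736]  K=[0.6379; 0.1521]  nu=[2.8945]  x^+=[1.0684, -2.6878]  P^+=[1.0957 0.4016; 0.4016 0.6603]

H_jac[0,1] = -0.0749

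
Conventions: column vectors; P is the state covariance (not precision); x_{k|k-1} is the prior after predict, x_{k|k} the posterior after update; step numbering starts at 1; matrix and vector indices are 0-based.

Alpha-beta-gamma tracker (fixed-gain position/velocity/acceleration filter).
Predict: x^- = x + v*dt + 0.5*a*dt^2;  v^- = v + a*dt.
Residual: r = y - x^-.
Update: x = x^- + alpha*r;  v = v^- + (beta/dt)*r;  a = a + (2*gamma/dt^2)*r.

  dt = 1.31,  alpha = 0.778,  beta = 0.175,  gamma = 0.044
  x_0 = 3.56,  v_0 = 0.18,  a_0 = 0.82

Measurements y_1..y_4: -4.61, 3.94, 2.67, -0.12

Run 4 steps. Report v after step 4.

v_post = 1.7998

step 1: x_pred=4.4994  r=-9.1094  x^+=-2.5877  v^+=0.0373  a^+=0.3529
step 2: x_pred=-2.2361  r=6.1761  x^+=2.5689  v^+=1.3246  a^+=0.6696
step 3: x_pred=4.8787  r=-2.2087  x^+=3.1603  v^+=1.9067  a^+=0.5563
step 4: x_pred=6.1355  r=-6.2555  x^+=1.2687  v^+=1.7998  a^+=0.2355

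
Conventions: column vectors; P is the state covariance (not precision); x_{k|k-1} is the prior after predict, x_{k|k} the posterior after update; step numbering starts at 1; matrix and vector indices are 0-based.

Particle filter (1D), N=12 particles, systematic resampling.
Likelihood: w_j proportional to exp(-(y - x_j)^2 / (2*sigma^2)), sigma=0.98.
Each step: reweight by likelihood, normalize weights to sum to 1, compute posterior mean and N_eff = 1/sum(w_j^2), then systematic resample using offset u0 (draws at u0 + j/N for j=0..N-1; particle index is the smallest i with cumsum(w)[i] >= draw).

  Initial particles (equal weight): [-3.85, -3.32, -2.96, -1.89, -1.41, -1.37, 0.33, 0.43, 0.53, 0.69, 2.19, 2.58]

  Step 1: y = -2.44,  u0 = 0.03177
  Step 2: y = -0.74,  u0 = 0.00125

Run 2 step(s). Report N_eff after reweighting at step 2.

step 1: w=[0.0906, 0.1704, 0.2215, 0.2179, 0.1468, 0.1405, 0.0047, 0.0035, 0.0026, 0.0016, 0.0000, 0.0000]  mean=-2.3759  Neff=5.7107  idx=[0, 1, 1, 2, 2, 2, 3, 3, 3, 4, 5, 5]
step 2: w=[0.0015, 0.0074, 0.0074, 0.0182, 0.0182, 0.0182, 0.1189, 0.1189, 0.1189, 0.1874, 0.1925, 0.1925]  mean=-1.6824  Neff=6.5469  idx=[0, 6, 6, 7, 8, 8, 9, 9, 10, 10, 11, 11]

N_eff = 6.5469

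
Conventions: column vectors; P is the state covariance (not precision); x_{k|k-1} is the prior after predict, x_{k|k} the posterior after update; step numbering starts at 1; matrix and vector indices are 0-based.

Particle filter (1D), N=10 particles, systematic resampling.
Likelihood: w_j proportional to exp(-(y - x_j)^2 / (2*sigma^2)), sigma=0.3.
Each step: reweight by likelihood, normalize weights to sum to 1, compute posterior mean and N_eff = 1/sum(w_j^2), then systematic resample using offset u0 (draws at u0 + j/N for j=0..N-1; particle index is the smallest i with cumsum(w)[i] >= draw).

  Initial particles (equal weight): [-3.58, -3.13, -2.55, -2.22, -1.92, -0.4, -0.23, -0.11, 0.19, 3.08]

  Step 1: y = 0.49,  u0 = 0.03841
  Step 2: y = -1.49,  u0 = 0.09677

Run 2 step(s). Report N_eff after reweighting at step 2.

step 1: w=[0.0000, 0.0000, 0.0000, 0.0000, 0.0000, 0.0151, 0.0693, 0.1670, 0.7486, 0.0000]  mean=0.1019  Neff=1.6856  idx=[6, 7, 7, 8, 8, 8, 8, 8, 8, 8]
step 2: w=[0.7400, 0.1273, 0.1273, 0.0008, 0.0008, 0.0008, 0.0008, 0.0008, 0.0008, 0.0008]  mean=-0.1972  Neff=1.7243  idx=[0, 0, 0, 0, 0, 0, 0, 1, 2, 5]

N_eff = 1.7243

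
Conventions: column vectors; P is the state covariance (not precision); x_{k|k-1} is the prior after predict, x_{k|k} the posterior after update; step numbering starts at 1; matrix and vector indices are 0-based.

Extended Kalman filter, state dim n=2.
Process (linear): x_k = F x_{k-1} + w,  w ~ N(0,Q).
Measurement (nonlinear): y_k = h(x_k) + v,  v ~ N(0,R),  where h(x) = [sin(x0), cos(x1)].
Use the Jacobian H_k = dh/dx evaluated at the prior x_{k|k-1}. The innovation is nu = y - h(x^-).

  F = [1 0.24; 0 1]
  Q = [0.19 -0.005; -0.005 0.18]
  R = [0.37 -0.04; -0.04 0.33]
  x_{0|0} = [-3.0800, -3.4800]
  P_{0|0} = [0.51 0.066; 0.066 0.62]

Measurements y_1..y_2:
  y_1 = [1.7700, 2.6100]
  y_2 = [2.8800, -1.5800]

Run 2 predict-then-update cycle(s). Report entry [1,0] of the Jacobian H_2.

H_jac[1,0] = 0.0000

step 1: x^-=[-3.9152, -3.4800]  P^-=[0.7674 0.2098; 0.2098 0.8000]  H_jac=[-0.7154 0.0000; 0.0000 -0.3320]  S=[0.7627 0.0098; 0.0098 0.4182]  K=[-0.7178 -0.1497; -0.1887 -0.6307]  nu=[1.0713, 3.5533]  x^+=[-5.2161, -5.9231]  P^+=[0.3629 0.0623; 0.0623 0.6042]
step 2: x^-=[-6.6376, -5.9231]  P^-=[0.6176 0.2023; 0.2023 0.7842]  H_jac=[0.9378 0.0000; 0.0000 -0.3524]  S=[0.9132 -0.1069; -0.1069 0.4274]  K=[0.6333 -0.0085; 0.1361 -0.6125]  nu=[3.2271, -2.5159]  x^+=[-4.5727, -3.9429]  P^+=[0.2502 0.0798; 0.0798 0.5891]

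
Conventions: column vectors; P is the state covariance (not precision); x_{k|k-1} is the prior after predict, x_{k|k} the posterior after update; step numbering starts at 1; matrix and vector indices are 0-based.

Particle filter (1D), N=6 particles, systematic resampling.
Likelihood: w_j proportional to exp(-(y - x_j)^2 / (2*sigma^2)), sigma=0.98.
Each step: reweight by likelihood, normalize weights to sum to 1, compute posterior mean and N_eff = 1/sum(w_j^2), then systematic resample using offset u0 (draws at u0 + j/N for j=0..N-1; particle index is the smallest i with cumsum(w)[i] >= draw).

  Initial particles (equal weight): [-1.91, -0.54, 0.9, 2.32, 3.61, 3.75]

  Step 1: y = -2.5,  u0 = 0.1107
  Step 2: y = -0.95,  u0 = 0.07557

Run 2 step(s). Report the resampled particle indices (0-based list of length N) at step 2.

resampled_idx = [0, 1, 2, 3, 4, 5]

step 1: w=[0.8583, 0.1392, 0.0025, 0.0000, 0.0000, 0.0000]  mean=-1.7122  Neff=1.3227  idx=[0, 0, 0, 0, 0, 1]
step 2: w=[0.1543, 0.1543, 0.1543, 0.1543, 0.1543, 0.2284]  mean=-1.5970  Neff=5.8396  idx=[0, 1, 2, 3, 4, 5]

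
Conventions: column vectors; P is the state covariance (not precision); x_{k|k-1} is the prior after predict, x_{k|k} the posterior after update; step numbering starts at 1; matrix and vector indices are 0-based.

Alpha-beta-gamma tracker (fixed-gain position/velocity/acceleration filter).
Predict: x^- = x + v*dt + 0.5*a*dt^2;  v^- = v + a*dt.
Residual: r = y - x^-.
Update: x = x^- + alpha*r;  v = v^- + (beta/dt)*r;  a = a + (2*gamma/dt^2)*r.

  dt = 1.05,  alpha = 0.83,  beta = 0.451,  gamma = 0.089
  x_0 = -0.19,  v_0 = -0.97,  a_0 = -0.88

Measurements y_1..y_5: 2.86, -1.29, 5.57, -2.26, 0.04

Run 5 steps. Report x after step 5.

x_post = -0.4488

step 1: x_pred=-1.6936  r=4.5536  x^+=2.0859  v^+=0.0619  a^+=-0.1448
step 2: x_pred=2.0710  r=-3.3610  x^+=-0.7186  v^+=-1.5338  a^+=-0.6875
step 3: x_pred=-2.7081  r=8.2781  x^+=4.1627  v^+=1.3000  a^+=0.6491
step 4: x_pred=5.8855  r=-8.1455  x^+=-0.8753  v^+=-1.5172  a^+=-0.6661
step 5: x_pred=-2.8355  r=2.8755  x^+=-0.4488  v^+=-0.9815  a^+=-0.2018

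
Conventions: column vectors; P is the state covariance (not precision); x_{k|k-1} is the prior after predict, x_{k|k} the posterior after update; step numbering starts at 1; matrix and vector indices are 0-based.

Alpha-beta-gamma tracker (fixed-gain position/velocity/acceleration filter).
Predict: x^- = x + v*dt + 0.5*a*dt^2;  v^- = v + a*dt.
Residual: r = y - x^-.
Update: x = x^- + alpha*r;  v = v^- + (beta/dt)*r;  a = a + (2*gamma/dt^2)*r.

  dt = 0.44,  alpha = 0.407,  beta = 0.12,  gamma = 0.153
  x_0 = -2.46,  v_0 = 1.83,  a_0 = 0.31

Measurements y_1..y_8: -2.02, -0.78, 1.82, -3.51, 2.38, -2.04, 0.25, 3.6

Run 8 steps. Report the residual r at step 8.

resid = 6.5593

step 1: x_pred=-1.6248  r=-0.3952  x^+=-1.7856  v^+=1.8586  a^+=-0.3147
step 2: x_pred=-0.9983  r=0.2183  x^+=-0.9095  v^+=1.7797  a^+=0.0304
step 3: x_pred=-0.1234  r=1.9434  x^+=0.6675  v^+=2.3231  a^+=3.1022
step 4: x_pred=1.9900  r=-5.5000  x^+=-0.2485  v^+=2.1881  a^+=-5.5910
step 5: x_pred=0.1730  r=2.2070  x^+=1.0713  v^+=0.3299  a^+=-2.1027
step 6: x_pred=1.0129  r=-3.0529  x^+=-0.2296  v^+=-1.4279  a^+=-6.9281
step 7: x_pred=-1.5285  r=1.7785  x^+=-0.8047  v^+=-3.9912  a^+=-4.1169
step 8: x_pred=-2.9593  r=6.5593  x^+=-0.2897  v^+=-4.0137  a^+=6.2506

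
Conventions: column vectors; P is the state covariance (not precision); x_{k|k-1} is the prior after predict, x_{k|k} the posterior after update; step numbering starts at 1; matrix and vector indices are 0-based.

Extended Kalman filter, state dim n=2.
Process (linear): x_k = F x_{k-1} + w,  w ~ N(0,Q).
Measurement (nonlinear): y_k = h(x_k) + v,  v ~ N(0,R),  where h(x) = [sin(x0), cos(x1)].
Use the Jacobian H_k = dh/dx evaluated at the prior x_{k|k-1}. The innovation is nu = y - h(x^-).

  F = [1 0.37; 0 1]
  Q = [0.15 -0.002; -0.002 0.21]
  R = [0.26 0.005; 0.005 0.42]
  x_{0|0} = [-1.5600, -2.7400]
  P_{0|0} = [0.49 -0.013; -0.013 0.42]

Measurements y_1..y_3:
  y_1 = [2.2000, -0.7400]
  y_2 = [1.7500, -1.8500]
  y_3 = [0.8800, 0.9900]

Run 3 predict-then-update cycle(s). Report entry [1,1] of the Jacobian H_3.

step 1: x^-=[-2.5738, -2.7400]  P^-=[0.6879 0.1404; 0.1404 0.6300]  H_jac=[-0.8431 0.0000; 0.0000 0.3909]  S=[0.7489 -0.0413; -0.0413 0.5163]  K=[-0.7719 0.0446; -0.1323 0.4664]  nu=[2.7378, 0.1804]  x^+=[-4.6790, -3.0182]  P^+=[0.2378 0.0380; 0.0380 0.4995]
step 2: x^-=[-5.7957, -3.0182]  P^-=[0.4843 0.2209; 0.2209 0.7095]  H_jac=[0.8835 0.0000; 0.0000 0.1231]  S=[0.6381 0.0290; 0.0290 0.4308]  K=[0.6698 0.0180; 0.2975 0.1827]  nu=[1.2816, -0.8576]  x^+=[-4.9527, -2.7936]  P^+=[0.1972 0.0886; 0.0886 0.6355]
step 3: x^-=[-5.9863, -2.7936]  P^-=[0.4998 0.3217; 0.3217 0.8455]  H_jac=[0.9563 0.0000; 0.0000 0.3410]  S=[0.7170 0.1099; 0.1099 0.5183]  K=[0.6554 0.0727; 0.3553 0.4809]  nu=[0.5875, 1.9301]  x^+=[-5.4610, -1.6566]  P^+=[0.1786 0.0991; 0.0991 0.5975]

H_jac[1,1] = 0.3410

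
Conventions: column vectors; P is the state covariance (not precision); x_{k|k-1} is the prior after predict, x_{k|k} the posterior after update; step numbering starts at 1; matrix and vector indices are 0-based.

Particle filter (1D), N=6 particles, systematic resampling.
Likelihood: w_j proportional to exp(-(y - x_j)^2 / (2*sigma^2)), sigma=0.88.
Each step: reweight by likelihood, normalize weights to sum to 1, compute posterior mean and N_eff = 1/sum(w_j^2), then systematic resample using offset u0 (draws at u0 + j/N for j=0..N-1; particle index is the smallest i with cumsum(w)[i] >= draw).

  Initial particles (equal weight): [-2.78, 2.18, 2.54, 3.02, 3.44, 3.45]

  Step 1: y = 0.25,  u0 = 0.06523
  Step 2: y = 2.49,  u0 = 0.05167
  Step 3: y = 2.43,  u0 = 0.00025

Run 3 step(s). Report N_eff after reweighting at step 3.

step 1: w=[0.0195, 0.6609, 0.2478, 0.0517, 0.0103, 0.0098]  mean=2.2413  Neff=1.9942  idx=[1, 1, 1, 1, 2, 2]
step 2: w=[0.1633, 0.1633, 0.1633, 0.1633, 0.1734, 0.1734]  mean=2.3049  Neff=5.9950  idx=[0, 1, 2, 3, 4, 5]
step 3: w=[0.1648, 0.1648, 0.1648, 0.1648, 0.1703, 0.1703]  mean=2.3026  Neff=5.9986  idx=[0, 1, 2, 3, 4, 5]

N_eff = 5.9986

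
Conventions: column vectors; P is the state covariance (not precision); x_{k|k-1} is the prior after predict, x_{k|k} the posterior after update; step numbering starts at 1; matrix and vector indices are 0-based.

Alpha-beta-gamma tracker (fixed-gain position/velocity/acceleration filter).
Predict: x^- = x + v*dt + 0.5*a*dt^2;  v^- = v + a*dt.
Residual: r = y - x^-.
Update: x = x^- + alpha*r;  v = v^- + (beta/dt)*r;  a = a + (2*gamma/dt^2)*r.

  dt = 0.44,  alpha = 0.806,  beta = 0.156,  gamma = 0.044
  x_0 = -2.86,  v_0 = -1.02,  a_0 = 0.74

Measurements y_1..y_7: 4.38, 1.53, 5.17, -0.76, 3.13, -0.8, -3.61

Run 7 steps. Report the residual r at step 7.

step 1: x_pred=-3.2372  r=7.6172  x^+=2.9023  v^+=2.0062  a^+=4.2023
step 2: x_pred=4.1918  r=-2.6618  x^+=2.0464  v^+=2.9115  a^+=2.9924
step 3: x_pred=3.6171  r=1.5529  x^+=4.8687  v^+=4.7788  a^+=3.6983
step 4: x_pred=7.3294  r=-8.0894  x^+=0.8093  v^+=3.5380  a^+=0.0213
step 5: x_pred=2.3681  r=0.7619  x^+=2.9822  v^+=3.8175  a^+=0.3676
step 6: x_pred=4.6975  r=-5.4975  x^+=0.2665  v^+=2.0301  a^+=-2.1312
step 7: x_pred=0.9534  r=-4.5634  x^+=-2.7247  v^+=-0.5256  a^+=-4.2055

resid = -4.5634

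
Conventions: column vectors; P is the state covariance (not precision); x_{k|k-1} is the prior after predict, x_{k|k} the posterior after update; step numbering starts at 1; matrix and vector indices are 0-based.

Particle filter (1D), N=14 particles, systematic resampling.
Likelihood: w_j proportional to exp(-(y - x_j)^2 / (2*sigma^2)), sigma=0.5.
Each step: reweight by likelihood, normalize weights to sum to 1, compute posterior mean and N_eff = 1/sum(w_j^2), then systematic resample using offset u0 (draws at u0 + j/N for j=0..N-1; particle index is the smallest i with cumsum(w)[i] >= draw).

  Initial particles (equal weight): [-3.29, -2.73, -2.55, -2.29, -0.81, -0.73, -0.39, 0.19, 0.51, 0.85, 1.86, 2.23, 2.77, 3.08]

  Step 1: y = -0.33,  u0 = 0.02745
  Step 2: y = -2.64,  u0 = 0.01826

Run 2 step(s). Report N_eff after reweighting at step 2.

step 1: w=[0.0000, 0.0000, 0.0000, 0.0001, 0.1948, 0.2242, 0.3066, 0.1798, 0.0753, 0.0191, 0.0000, 0.0000, 0.0000, 0.0000]  mean=-0.3526  Neff=4.5331  idx=[4, 4, 4, 5, 5, 5, 6, 6, 6, 6, 7, 7, 7, 8]
step 2: w=[0.2092, 0.2092, 0.2092, 0.1150, 0.1150, 0.1150, 0.0068, 0.0068, 0.0068, 0.0068, 0.0000, 0.0000, 0.0000, 0.0000]  mean=-0.7709  Neff=5.8407  idx=[0, 0, 0, 1, 1, 1, 2, 2, 2, 3, 3, 4, 5, 5]

N_eff = 5.8407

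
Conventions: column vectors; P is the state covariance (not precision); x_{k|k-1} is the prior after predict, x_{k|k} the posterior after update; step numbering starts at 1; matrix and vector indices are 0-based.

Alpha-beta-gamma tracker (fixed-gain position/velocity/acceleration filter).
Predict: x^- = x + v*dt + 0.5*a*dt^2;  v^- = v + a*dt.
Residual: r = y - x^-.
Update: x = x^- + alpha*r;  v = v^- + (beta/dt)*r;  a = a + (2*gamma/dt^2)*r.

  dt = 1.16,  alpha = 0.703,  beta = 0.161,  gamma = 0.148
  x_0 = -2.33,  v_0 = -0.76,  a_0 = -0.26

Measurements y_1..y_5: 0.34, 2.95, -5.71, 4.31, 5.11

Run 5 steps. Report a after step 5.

step 1: x_pred=-3.3865  r=3.7265  x^+=-0.7668  v^+=-0.5444  a^+=0.5597
step 2: x_pred=-1.0217  r=3.9717  x^+=1.7704  v^+=0.6562  a^+=1.4334
step 3: x_pred=3.4960  r=-9.2060  x^+=-2.9758  v^+=1.0412  a^+=-0.5917
step 4: x_pred=-2.1661  r=6.4761  x^+=2.3866  v^+=1.2537  a^+=0.8329
step 5: x_pred=4.4013  r=0.7087  x^+=4.8995  v^+=2.3182  a^+=0.9888

a_post = 0.9888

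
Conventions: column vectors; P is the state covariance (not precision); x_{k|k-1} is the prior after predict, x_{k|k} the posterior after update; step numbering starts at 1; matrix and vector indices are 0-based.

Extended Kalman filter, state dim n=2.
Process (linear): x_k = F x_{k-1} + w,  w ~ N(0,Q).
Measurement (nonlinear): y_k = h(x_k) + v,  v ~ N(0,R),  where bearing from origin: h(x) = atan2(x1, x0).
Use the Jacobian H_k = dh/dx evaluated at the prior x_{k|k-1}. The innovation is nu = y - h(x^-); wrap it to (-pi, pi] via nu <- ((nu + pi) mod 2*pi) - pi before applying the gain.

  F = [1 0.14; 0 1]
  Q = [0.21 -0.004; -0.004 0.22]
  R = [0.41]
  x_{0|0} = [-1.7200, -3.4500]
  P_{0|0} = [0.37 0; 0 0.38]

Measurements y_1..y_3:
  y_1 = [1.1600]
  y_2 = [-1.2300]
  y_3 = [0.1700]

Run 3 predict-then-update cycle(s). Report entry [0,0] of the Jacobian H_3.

step 1: x^-=[-2.2030, -3.4500]  P^-=[0.5874 0.0492; 0.0492 0.6000]  H_jac=[0.2059 -0.1315]  S=[0.4426]  K=[0.2587; -0.1553]  nu=[-2.9841]  x^+=[-2.9749, -2.9864]  P^+=[0.5578 0.0670; 0.0670 0.5893]
step 2: x^-=[-3.3930, -2.9864]  P^-=[0.7981 0.1455; 0.1455 0.8093]  H_jac=[0.1462 -0.1661]  S=[0.4423]  K=[0.2091; -0.2558]  nu=[1.1898]  x^+=[-3.1441, -3.2908]  P^+=[0.7788 0.1692; 0.1692 0.7804]
step 3: x^-=[-3.6048, -3.2908]  P^-=[1.0515 0.2744; 0.2744 1.0004]  H_jac=[0.1381 -0.1513]  S=[0.4415]  K=[0.2349; -0.2570]  nu=[2.5717]  x^+=[-3.0007, -3.9517]  P^+=[1.0271 0.3011; 0.3011 0.9712]

H_jac[0,0] = 0.1381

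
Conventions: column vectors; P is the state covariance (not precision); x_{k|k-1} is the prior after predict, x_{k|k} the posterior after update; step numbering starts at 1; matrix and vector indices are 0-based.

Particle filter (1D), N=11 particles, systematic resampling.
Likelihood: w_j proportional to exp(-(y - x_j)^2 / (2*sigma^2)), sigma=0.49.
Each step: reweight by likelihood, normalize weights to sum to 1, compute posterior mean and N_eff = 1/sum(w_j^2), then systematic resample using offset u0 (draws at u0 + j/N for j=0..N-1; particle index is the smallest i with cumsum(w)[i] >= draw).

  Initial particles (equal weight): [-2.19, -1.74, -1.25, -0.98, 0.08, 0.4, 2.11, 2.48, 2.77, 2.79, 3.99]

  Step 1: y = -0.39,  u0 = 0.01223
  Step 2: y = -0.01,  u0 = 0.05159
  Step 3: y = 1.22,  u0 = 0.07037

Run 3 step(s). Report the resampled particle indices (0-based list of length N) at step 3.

step 1: w=[0.0007, 0.0138, 0.1318, 0.2978, 0.3882, 0.1676, 0.0000, 0.0000, 0.0000, 0.0000, 0.0000]  mean=-0.3842  Neff=3.5081  idx=[1, 2, 3, 3, 3, 4, 4, 4, 4, 4, 5]
step 2: w=[0.0003, 0.0067, 0.0232, 0.0232, 0.0232, 0.1616, 0.1616, 0.1616, 0.1616, 0.1616, 0.1158]  mean=0.0339  Neff=6.8705  idx=[3, 5, 5, 6, 7, 7, 8, 8, 9, 9, 10]
step 3: w=[0.0000, 0.0788, 0.0788, 0.0788, 0.0788, 0.0788, 0.0788, 0.0788, 0.0788, 0.0788, 0.2909]  mean=0.1730  Neff=7.1189  idx=[1, 3, 4, 5, 6, 7, 8, 9, 10, 10, 10]

resampled_idx = [1, 3, 4, 5, 6, 7, 8, 9, 10, 10, 10]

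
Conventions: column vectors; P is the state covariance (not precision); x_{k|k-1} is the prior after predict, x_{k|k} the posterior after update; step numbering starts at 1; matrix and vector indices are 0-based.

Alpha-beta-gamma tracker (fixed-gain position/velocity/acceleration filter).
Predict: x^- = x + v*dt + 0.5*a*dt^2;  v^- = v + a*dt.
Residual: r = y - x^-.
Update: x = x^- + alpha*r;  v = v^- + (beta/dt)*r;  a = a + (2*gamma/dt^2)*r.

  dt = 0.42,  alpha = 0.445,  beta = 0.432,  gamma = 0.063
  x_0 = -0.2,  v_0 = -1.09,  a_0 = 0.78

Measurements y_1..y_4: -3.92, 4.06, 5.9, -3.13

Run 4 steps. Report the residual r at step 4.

step 1: x_pred=-0.5890  r=-3.3310  x^+=-2.0713  v^+=-4.1886  a^+=-1.5993
step 2: x_pred=-3.9716  r=8.0316  x^+=-0.3975  v^+=3.4008  a^+=4.1375
step 3: x_pred=1.3957  r=4.5043  x^+=3.4001  v^+=9.7715  a^+=7.3549
step 4: x_pred=8.1529  r=-11.2829  x^+=3.1320  v^+=1.2553  a^+=-0.7043

resid = -11.2829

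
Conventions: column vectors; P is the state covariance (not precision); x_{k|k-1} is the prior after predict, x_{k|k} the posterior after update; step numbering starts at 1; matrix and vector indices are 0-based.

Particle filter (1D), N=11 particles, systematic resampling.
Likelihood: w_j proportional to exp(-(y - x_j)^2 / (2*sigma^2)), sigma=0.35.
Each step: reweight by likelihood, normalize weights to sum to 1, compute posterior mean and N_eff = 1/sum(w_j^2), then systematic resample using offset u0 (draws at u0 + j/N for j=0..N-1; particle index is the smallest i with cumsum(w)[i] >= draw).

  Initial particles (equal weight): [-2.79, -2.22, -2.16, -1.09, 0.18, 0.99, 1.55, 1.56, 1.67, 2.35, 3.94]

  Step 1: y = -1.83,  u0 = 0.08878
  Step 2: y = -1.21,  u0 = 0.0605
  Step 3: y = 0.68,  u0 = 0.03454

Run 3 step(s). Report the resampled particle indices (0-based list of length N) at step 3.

resampled_idx = [2, 3, 3, 4, 5, 6, 7, 8, 8, 9, 10]

step 1: w=[0.0178, 0.4107, 0.4898, 0.0817, 0.0000, 0.0000, 0.0000, 0.0000, 0.0000, 0.0000, 0.0000]  mean=-2.1084  Neff=2.4062  idx=[1, 1, 1, 1, 2, 2, 2, 2, 2, 2, 3]
step 2: w=[0.0135, 0.0135, 0.0135, 0.0135, 0.0217, 0.0217, 0.0217, 0.0217, 0.0217, 0.0217, 0.8157]  mean=-1.2904  Neff=1.4948  idx=[4, 8, 10, 10, 10, 10, 10, 10, 10, 10, 10]
step 3: w=[0.0000, 0.0000, 0.1111, 0.1111, 0.1111, 0.1111, 0.1111, 0.1111, 0.1111, 0.1111, 0.1111]  mean=-1.0900  Neff=9.0000  idx=[2, 3, 3, 4, 5, 6, 7, 8, 8, 9, 10]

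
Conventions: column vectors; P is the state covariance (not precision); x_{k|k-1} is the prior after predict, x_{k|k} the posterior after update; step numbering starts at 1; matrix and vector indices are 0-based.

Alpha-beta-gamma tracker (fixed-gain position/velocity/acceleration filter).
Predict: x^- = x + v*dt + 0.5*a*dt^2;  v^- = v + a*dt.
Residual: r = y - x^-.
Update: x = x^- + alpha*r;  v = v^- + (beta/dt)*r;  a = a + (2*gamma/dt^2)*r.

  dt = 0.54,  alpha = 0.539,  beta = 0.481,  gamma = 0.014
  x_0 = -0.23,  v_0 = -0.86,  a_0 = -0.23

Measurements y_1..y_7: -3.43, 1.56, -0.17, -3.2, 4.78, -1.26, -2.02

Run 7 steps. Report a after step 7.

a_post = -0.4032

step 1: x_pred=-0.7279  r=-2.7021  x^+=-2.1843  v^+=-3.3910  a^+=-0.4895
step 2: x_pred=-4.0869  r=5.6469  x^+=-1.0432  v^+=1.3746  a^+=0.0528
step 3: x_pred=-0.2933  r=0.1233  x^+=-0.2268  v^+=1.5128  a^+=0.0646
step 4: x_pred=0.5995  r=-3.7995  x^+=-1.4484  v^+=-1.8367  a^+=-0.3002
step 5: x_pred=-2.4840  r=7.2640  x^+=1.4313  v^+=4.4715  a^+=0.3973
step 6: x_pred=3.9038  r=-5.1638  x^+=1.1205  v^+=0.0864  a^+=-0.0986
step 7: x_pred=1.1528  r=-3.1728  x^+=-0.5573  v^+=-2.7930  a^+=-0.4032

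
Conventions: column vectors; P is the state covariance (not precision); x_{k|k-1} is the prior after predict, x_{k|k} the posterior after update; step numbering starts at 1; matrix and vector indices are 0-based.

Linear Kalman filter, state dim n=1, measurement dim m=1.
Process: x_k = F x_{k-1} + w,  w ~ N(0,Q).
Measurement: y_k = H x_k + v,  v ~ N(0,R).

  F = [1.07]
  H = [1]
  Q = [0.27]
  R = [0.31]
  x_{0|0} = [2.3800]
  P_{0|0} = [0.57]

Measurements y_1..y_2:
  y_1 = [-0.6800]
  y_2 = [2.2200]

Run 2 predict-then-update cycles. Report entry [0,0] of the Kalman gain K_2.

K[0,0] = 0.6334

step 1: x^-=[2.5466]  P^-=[0.9226]  S=[1.2326]  K=[0.7485]  nu=[-3.2266]  x^+=[0.1315]  P^+=[0.2320]
step 2: x^-=[0.1407]  P^-=[0.5357]  S=[0.8457]  K=[0.6334]  nu=[2.0793]  x^+=[1.4578]  P^+=[0.1964]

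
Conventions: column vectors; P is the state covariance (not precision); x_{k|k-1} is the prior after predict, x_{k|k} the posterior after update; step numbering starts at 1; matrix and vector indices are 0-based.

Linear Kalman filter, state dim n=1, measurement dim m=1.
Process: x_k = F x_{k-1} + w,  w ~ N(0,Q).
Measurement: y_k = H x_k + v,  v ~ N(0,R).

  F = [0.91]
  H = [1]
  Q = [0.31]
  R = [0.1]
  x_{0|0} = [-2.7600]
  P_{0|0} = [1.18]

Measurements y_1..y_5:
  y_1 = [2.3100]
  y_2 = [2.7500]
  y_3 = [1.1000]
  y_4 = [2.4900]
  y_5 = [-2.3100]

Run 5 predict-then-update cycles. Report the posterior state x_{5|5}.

x_post = [-1.3980]

step 1: x^-=[-2.5116]  P^-=[1.2872]  S=[1.3872]  K=[0.9279]  nu=[4.8216]  x^+=[1.9624]  P^+=[0.0928]
step 2: x^-=[1.7858]  P^-=[0.3868]  S=[0.4868]  K=[0.7946]  nu=[0.9642]  x^+=[2.5519]  P^+=[0.0795]
step 3: x^-=[2.3223]  P^-=[0.3758]  S=[0.4758]  K=[0.7898]  nu=[-1.2223]  x^+=[1.3569]  P^+=[0.0790]
step 4: x^-=[1.2348]  P^-=[0.3754]  S=[0.4754]  K=[0.7897]  nu=[1.2552]  x^+=[2.2260]  P^+=[0.0790]
step 5: x^-=[2.0256]  P^-=[0.3754]  S=[0.4754]  K=[0.7896]  nu=[-4.3356]  x^+=[-1.3980]  P^+=[0.0790]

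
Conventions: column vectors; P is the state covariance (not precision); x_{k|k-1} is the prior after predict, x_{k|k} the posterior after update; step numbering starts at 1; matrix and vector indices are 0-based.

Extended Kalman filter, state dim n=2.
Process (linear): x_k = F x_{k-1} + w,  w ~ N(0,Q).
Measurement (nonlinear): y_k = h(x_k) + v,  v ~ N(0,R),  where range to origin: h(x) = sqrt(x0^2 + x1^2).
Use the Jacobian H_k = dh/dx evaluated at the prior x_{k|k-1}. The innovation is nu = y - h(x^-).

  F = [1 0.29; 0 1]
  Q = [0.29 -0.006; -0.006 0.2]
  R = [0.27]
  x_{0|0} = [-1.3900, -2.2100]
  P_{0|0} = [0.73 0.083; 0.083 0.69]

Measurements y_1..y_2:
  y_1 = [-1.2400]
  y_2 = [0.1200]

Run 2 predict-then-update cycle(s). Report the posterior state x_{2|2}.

step 1: x^-=[-2.0309, -2.2100]  P^-=[1.1262 0.2771; 0.2771 0.8900]  H_jac=[-0.6766 -0.7363]  S=[1.5442]  K=[-0.6256; -0.5458]  nu=[-4.2414]  x^+=[0.6225, 0.1049]  P^+=[0.5218 -0.2501; -0.2501 0.4300]
step 2: x^-=[0.6529, 0.1049]  P^-=[0.7029 -0.1314; -0.1314 0.6300]  H_jac=[0.9873 0.1586]  S=[0.9299]  K=[0.7239; -0.0321]  nu=[-0.5412]  x^+=[0.2611, 0.1223]  P^+=[0.2156 -0.1098; -0.1098 0.6291]

x_post = [0.2611, 0.1223]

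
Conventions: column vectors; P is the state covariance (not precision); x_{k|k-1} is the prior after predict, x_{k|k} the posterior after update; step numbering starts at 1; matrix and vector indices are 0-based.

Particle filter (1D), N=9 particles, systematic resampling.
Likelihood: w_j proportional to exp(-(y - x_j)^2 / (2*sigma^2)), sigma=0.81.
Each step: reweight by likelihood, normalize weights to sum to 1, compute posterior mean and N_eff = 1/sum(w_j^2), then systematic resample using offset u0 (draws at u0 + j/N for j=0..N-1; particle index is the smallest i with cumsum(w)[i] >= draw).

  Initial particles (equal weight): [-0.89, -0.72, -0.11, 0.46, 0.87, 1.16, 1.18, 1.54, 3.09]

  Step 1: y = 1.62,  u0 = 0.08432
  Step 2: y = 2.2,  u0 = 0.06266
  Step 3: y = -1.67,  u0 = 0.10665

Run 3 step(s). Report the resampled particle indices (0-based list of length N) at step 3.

resampled_idx = [0, 0, 0, 1, 1, 2, 3, 4, 7]

step 1: w=[0.0020, 0.0038, 0.0253, 0.0888, 0.1613, 0.2108, 0.2137, 0.2465, 0.0477]  mean=1.1976  Neff=5.3276  idx=[3, 4, 5, 5, 6, 6, 7, 7, 8]
step 2: w=[0.0241, 0.0630, 0.1064, 0.1064, 0.1098, 0.1098, 0.1740, 0.1740, 0.1326]  mean=1.5174  Neff=7.7271  idx=[1, 2, 3, 4, 5, 6, 7, 7, 8]
step 3: w=[0.4293, 0.1310, 0.1310, 0.1202, 0.1202, 0.0228, 0.0228, 0.0228, 0.0000]  mean=1.0663  Neff=4.0152  idx=[0, 0, 0, 1, 1, 2, 3, 4, 7]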